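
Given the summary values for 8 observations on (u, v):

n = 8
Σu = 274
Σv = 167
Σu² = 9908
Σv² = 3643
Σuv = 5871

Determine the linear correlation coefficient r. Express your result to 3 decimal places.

0.528

r = (nΣuv − ΣuΣv) / √[(nΣu² − (Σu)²)(nΣv² − (Σv)²)]
Numerator: 8×5871 − 274×167 = 1210
Denominator: √[(79264 − 75076)(29144 − 27889)] = √[4188 × 1255] = 2292.5837
r = 1210 / 2292.5837 ≈ 0.528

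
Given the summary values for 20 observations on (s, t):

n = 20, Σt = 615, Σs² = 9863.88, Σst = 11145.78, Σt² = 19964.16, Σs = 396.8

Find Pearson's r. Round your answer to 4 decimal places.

-0.7292

r = (nΣst − ΣsΣt) / √[(nΣs² − (Σs)²)(nΣt² − (Σt)²)]
Numerator: 20×11145.78 − 396.8×615 = -21116.4
Denominator: √[(197277.6 − 157450.24)(399283.2 − 378225)] = √[39827.36 × 21058.2] = 28960.1884
r = -21116.4 / 28960.1884 ≈ -0.7292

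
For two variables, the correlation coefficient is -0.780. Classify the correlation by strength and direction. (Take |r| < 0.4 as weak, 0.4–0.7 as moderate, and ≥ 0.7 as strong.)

strong negative

r = -0.780 < 0 so the relationship is negative.
|r| = 0.780, which falls in the strong range.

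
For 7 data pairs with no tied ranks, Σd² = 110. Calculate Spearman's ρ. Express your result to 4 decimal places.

-0.9643

ρ = 1 − 6Σd² / [n(n²−1)] = 1 − 6×110 / (7×48)
  = 1 − 660/336 = 1 − 1.96429 ≈ -0.9643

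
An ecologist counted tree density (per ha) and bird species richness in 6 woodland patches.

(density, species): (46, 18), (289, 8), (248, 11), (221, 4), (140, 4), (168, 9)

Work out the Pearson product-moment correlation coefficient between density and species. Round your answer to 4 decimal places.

n = 6, Σx = 1112, Σy = 54, Σx² = 243806, Σy² = 622, Σxy = 8824
nΣxy − ΣxΣy = 52944 − 60048 = -7104
nΣx² − (Σx)² = 1462836 − 1236544 = 226292; nΣy² − (Σy)² = 3732 − 2916 = 816
r = -7104 / √(226292 × 816) = -7104 / 13588.7554 ≈ -0.5228

-0.5228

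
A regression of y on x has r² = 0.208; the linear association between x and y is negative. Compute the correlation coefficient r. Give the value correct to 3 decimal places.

-0.456

|r| = √0.208 = 0.456
The association is negative, so r = −0.456.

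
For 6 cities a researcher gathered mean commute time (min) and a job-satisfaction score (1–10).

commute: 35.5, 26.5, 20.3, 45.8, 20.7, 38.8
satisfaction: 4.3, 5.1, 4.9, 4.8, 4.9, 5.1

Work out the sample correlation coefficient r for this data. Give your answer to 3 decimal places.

n = 6, Σx = 187.6, Σy = 29.1, Σx² = 6406.16, Σy² = 141.57, Σxy = 906.42
nΣxy − ΣxΣy = 5438.52 − 5459.16 = -20.64
nΣx² − (Σx)² = 38436.96 − 35193.76 = 3243.2; nΣy² − (Σy)² = 849.42 − 846.81 = 2.61
r = -20.64 / √(3243.2 × 2.61) = -20.64 / 92.0041 ≈ -0.224

-0.224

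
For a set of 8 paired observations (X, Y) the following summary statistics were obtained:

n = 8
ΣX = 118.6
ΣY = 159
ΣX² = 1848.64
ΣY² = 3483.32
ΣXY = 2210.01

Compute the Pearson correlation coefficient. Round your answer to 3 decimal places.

r = (nΣXY − ΣXΣY) / √[(nΣX² − (ΣX)²)(nΣY² − (ΣY)²)]
Numerator: 8×2210.01 − 118.6×159 = -1177.32
Denominator: √[(14789.12 − 14065.96)(27866.56 − 25281)] = √[723.16 × 2585.56] = 1367.3966
r = -1177.32 / 1367.3966 ≈ -0.861

-0.861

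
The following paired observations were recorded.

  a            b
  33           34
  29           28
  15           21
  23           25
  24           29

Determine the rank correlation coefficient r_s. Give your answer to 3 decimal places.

0.900

Rank a: 5, 4, 1, 2, 3
Rank b: 5, 3, 1, 2, 4
d = rank(a) − rank(b): 0, 1, 0, 0, -1; Σd² = 2
ρ = 1 − 6Σd² / [n(n²−1)] = 1 − 6×2 / (5×24) = 1 − 12/120 ≈ 0.900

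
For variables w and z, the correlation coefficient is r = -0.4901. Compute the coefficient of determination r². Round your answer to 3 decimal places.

0.240

r² = (-0.4901)² = 0.240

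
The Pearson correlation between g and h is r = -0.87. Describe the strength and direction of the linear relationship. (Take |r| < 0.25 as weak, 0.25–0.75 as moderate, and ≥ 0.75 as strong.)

r = -0.87 < 0 so the relationship is negative.
|r| = 0.87, which falls in the strong range.

strong negative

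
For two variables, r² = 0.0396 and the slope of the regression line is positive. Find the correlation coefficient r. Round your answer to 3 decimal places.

|r| = √0.0396 = 0.199
The association is positive, so r = 0.199.

0.199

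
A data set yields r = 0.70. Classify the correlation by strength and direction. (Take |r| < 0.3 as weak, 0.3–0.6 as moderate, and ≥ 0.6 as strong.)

strong positive

r = 0.70 > 0 so the relationship is positive.
|r| = 0.70, which falls in the strong range.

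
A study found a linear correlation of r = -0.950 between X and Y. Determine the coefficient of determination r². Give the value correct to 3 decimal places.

0.903

r² = (-0.950)² = 0.903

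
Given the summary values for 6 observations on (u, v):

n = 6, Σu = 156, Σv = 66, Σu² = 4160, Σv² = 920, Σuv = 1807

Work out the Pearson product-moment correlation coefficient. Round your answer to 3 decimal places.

0.641

r = (nΣuv − ΣuΣv) / √[(nΣu² − (Σu)²)(nΣv² − (Σv)²)]
Numerator: 6×1807 − 156×66 = 546
Denominator: √[(24960 − 24336)(5520 − 4356)] = √[624 × 1164] = 852.2535
r = 546 / 852.2535 ≈ 0.641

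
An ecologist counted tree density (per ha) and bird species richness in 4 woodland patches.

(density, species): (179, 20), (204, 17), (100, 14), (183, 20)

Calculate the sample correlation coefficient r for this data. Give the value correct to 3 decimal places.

n = 4, Σx = 666, Σy = 71, Σx² = 117146, Σy² = 1285, Σxy = 12108
nΣxy − ΣxΣy = 48432 − 47286 = 1146
nΣx² − (Σx)² = 468584 − 443556 = 25028; nΣy² − (Σy)² = 5140 − 5041 = 99
r = 1146 / √(25028 × 99) = 1146 / 1574.0940 ≈ 0.728

0.728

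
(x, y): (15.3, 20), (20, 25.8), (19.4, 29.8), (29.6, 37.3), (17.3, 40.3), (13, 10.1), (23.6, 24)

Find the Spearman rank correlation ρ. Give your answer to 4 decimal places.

Rank x: 2, 5, 4, 7, 3, 1, 6
Rank y: 2, 4, 5, 6, 7, 1, 3
d = rank(x) − rank(y): 0, 1, -1, 1, -4, 0, 3; Σd² = 28
ρ = 1 − 6Σd² / [n(n²−1)] = 1 − 6×28 / (7×48) = 1 − 168/336 ≈ 0.5000

0.5000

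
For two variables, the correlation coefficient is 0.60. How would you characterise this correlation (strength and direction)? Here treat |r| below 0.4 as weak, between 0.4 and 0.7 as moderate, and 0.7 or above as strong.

r = 0.60 > 0 so the relationship is positive.
|r| = 0.60, which falls in the moderate range.

moderate positive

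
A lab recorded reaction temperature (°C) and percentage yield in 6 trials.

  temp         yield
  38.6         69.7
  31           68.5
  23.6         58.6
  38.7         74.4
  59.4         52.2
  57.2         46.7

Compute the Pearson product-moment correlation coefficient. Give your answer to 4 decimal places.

-0.6176

n = 6, Σx = 248.5, Σy = 370.1, Σx² = 11305.81, Σy² = 23425.39, Σxy = 14848.08
nΣxy − ΣxΣy = 89088.48 − 91969.85 = -2881.37
nΣx² − (Σx)² = 67834.86 − 61752.25 = 6082.61; nΣy² − (Σy)² = 140552.34 − 136974.01 = 3578.33
r = -2881.37 / √(6082.61 × 3578.33) = -2881.37 / 4665.3602 ≈ -0.6176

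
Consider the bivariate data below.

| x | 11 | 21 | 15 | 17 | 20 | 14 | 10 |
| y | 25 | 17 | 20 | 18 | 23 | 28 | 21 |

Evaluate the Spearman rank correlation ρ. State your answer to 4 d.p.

-0.5714

Rank x: 2, 7, 4, 5, 6, 3, 1
Rank y: 6, 1, 3, 2, 5, 7, 4
d = rank(x) − rank(y): -4, 6, 1, 3, 1, -4, -3; Σd² = 88
ρ = 1 − 6Σd² / [n(n²−1)] = 1 − 6×88 / (7×48) = 1 − 528/336 ≈ -0.5714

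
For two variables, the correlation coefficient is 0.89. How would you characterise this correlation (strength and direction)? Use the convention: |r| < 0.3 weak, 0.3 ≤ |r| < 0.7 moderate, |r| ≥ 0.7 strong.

strong positive

r = 0.89 > 0 so the relationship is positive.
|r| = 0.89, which falls in the strong range.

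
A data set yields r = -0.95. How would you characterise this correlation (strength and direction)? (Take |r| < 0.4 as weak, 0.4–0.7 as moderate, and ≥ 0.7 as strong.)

strong negative

r = -0.95 < 0 so the relationship is negative.
|r| = 0.95, which falls in the strong range.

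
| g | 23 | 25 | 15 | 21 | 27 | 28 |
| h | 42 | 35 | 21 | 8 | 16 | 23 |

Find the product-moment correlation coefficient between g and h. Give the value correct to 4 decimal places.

n = 6, Σg = 139, Σh = 145, Σg² = 3333, Σh² = 4279, Σgh = 3400
nΣgh − ΣgΣh = 20400 − 20155 = 245
nΣg² − (Σg)² = 19998 − 19321 = 677; nΣh² − (Σh)² = 25674 − 21025 = 4649
r = 245 / √(677 × 4649) = 245 / 1774.0837 ≈ 0.1381

0.1381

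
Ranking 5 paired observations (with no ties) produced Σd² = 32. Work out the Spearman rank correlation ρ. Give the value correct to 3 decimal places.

-0.600

ρ = 1 − 6Σd² / [n(n²−1)] = 1 − 6×32 / (5×24)
  = 1 − 192/120 = 1 − 1.6000 ≈ -0.600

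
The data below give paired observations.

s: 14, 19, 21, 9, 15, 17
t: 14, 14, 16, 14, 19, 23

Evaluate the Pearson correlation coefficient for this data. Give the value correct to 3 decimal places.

0.215

n = 6, Σs = 95, Σt = 100, Σs² = 1593, Σt² = 1734, Σst = 1600
nΣst − ΣsΣt = 9600 − 9500 = 100
nΣs² − (Σs)² = 9558 − 9025 = 533; nΣt² − (Σt)² = 10404 − 10000 = 404
r = 100 / √(533 × 404) = 100 / 464.0388 ≈ 0.215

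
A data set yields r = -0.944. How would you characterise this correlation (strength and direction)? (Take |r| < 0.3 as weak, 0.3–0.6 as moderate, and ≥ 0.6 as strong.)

r = -0.944 < 0 so the relationship is negative.
|r| = 0.944, which falls in the strong range.

strong negative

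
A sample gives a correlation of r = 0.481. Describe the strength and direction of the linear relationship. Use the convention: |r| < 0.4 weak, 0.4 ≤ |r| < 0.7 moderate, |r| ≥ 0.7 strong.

moderate positive

r = 0.481 > 0 so the relationship is positive.
|r| = 0.481, which falls in the moderate range.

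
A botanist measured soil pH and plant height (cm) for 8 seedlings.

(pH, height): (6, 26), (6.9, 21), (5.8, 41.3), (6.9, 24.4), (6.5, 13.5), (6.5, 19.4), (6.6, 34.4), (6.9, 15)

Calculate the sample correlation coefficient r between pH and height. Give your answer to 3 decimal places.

-0.601

n = 8, Σx = 52.1, Σy = 195, Σx² = 340.53, Σy² = 5385.02, Σxy = 1253.19
nΣxy − ΣxΣy = 10025.52 − 10159.5 = -133.98
nΣx² − (Σx)² = 2724.24 − 2714.41 = 9.83; nΣy² − (Σy)² = 43080.16 − 38025 = 5055.16
r = -133.98 / √(9.83 × 5055.16) = -133.98 / 222.9175 ≈ -0.601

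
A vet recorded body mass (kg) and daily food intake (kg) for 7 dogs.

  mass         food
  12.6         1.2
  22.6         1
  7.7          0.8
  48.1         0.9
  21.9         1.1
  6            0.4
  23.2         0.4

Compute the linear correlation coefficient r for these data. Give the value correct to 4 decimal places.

n = 7, Σx = 142.1, Σy = 5.8, Σx² = 4096.27, Σy² = 5.42, Σxy = 122.94
nΣxy − ΣxΣy = 860.58 − 824.18 = 36.4
nΣx² − (Σx)² = 28673.89 − 20192.41 = 8481.48; nΣy² − (Σy)² = 37.94 − 33.64 = 4.3
r = 36.4 / √(8481.48 × 4.3) = 36.4 / 190.9722 ≈ 0.1906

0.1906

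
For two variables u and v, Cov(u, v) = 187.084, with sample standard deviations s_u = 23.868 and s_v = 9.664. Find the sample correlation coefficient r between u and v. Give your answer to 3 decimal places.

r = Cov(u,v) / (s_u · s_v) = 187.084 / (23.868 × 9.664)
  = 187.084 / 230.6604 ≈ 0.811

0.811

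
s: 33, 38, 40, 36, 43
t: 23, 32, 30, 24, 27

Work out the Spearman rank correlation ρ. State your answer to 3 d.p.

0.600

Rank s: 1, 3, 4, 2, 5
Rank t: 1, 5, 4, 2, 3
d = rank(s) − rank(t): 0, -2, 0, 0, 2; Σd² = 8
ρ = 1 − 6Σd² / [n(n²−1)] = 1 − 6×8 / (5×24) = 1 − 48/120 ≈ 0.600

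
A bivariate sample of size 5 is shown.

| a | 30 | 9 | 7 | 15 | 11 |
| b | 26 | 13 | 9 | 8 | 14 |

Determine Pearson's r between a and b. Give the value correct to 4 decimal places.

0.8550

n = 5, Σa = 72, Σb = 70, Σa² = 1376, Σb² = 1186, Σab = 1234
nΣab − ΣaΣb = 6170 − 5040 = 1130
nΣa² − (Σa)² = 6880 − 5184 = 1696; nΣb² − (Σb)² = 5930 − 4900 = 1030
r = 1130 / √(1696 × 1030) = 1130 / 1321.6959 ≈ 0.8550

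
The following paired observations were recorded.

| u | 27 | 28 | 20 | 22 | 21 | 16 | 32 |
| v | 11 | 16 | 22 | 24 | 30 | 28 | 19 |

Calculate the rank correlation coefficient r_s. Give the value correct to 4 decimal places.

-0.6786

Rank u: 5, 6, 2, 4, 3, 1, 7
Rank v: 1, 2, 4, 5, 7, 6, 3
d = rank(u) − rank(v): 4, 4, -2, -1, -4, -5, 4; Σd² = 94
ρ = 1 − 6Σd² / [n(n²−1)] = 1 − 6×94 / (7×48) = 1 − 564/336 ≈ -0.6786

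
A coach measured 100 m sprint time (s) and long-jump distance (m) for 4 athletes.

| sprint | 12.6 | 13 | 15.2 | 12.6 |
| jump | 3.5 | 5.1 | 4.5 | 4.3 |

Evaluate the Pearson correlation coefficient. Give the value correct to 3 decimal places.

0.279

n = 4, Σx = 53.4, Σy = 17.4, Σx² = 717.56, Σy² = 77, Σxy = 232.98
nΣxy − ΣxΣy = 931.92 − 929.16 = 2.76
nΣx² − (Σx)² = 2870.24 − 2851.56 = 18.68; nΣy² − (Σy)² = 308 − 302.76 = 5.24
r = 2.76 / √(18.68 × 5.24) = 2.76 / 9.8936 ≈ 0.279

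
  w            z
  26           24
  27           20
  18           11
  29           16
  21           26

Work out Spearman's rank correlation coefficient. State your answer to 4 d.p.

0.0000

Rank w: 3, 4, 1, 5, 2
Rank z: 4, 3, 1, 2, 5
d = rank(w) − rank(z): -1, 1, 0, 3, -3; Σd² = 20
ρ = 1 − 6Σd² / [n(n²−1)] = 1 − 6×20 / (5×24) = 1 − 120/120 ≈ 0.0000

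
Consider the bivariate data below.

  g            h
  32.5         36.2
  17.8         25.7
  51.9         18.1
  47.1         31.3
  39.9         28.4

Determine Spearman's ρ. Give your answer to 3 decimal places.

-0.300

Rank g: 2, 1, 5, 4, 3
Rank h: 5, 2, 1, 4, 3
d = rank(g) − rank(h): -3, -1, 4, 0, 0; Σd² = 26
ρ = 1 − 6Σd² / [n(n²−1)] = 1 − 6×26 / (5×24) = 1 − 156/120 ≈ -0.300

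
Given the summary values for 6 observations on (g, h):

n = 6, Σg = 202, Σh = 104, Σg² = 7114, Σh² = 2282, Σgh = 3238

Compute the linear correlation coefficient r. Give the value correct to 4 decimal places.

-0.6795

r = (nΣgh − ΣgΣh) / √[(nΣg² − (Σg)²)(nΣh² − (Σh)²)]
Numerator: 6×3238 − 202×104 = -1580
Denominator: √[(42684 − 40804)(13692 − 10816)] = √[1880 × 2876] = 2325.2699
r = -1580 / 2325.2699 ≈ -0.6795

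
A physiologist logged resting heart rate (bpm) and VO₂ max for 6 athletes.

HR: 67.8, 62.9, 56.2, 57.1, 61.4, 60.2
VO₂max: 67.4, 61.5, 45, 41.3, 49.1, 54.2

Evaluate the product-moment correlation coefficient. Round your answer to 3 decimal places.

n = 6, Σx = 365.6, Σy = 318.5, Σx² = 22366.1, Σy² = 17404.15, Σxy = 19602.88
nΣxy − ΣxΣy = 117617.28 − 116443.6 = 1173.68
nΣx² − (Σx)² = 134196.6 − 133663.36 = 533.24; nΣy² − (Σy)² = 104424.9 − 101442.25 = 2982.65
r = 1173.68 / √(533.24 × 2982.65) = 1173.68 / 1261.1377 ≈ 0.931

0.931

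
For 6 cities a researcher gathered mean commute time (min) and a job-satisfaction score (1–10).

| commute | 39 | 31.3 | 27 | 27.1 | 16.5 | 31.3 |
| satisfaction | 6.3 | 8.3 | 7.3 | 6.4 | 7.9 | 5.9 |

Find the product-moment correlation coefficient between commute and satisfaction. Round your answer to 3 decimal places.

n = 6, Σx = 172.2, Σy = 42.1, Σx² = 5216.04, Σy² = 300.05, Σxy = 1191.05
nΣxy − ΣxΣy = 7146.3 − 7249.62 = -103.32
nΣx² − (Σx)² = 31296.24 − 29652.84 = 1643.4; nΣy² − (Σy)² = 1800.3 − 1772.41 = 27.89
r = -103.32 / √(1643.4 × 27.89) = -103.32 / 214.0898 ≈ -0.483

-0.483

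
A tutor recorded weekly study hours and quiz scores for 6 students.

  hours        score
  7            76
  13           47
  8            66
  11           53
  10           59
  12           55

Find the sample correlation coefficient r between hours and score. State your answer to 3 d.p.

-0.964

n = 6, Σx = 61, Σy = 356, Σx² = 647, Σy² = 21656, Σxy = 3504
nΣxy − ΣxΣy = 21024 − 21716 = -692
nΣx² − (Σx)² = 3882 − 3721 = 161; nΣy² − (Σy)² = 129936 − 126736 = 3200
r = -692 / √(161 × 3200) = -692 / 717.7743 ≈ -0.964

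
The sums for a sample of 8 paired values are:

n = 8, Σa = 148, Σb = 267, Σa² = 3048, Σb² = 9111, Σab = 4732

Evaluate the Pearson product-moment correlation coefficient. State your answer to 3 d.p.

r = (nΣab − ΣaΣb) / √[(nΣa² − (Σa)²)(nΣb² − (Σb)²)]
Numerator: 8×4732 − 148×267 = -1660
Denominator: √[(24384 − 21904)(72888 − 71289)] = √[2480 × 1599] = 1991.3613
r = -1660 / 1991.3613 ≈ -0.834

-0.834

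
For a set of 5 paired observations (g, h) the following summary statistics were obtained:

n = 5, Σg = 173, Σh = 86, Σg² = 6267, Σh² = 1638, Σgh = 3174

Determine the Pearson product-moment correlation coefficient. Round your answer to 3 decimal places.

0.939

r = (nΣgh − ΣgΣh) / √[(nΣg² − (Σg)²)(nΣh² − (Σh)²)]
Numerator: 5×3174 − 173×86 = 992
Denominator: √[(31335 − 29929)(8190 − 7396)] = √[1406 × 794] = 1056.5813
r = 992 / 1056.5813 ≈ 0.939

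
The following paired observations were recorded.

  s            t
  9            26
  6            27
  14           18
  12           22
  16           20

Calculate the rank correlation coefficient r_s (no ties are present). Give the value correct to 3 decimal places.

Rank s: 2, 1, 4, 3, 5
Rank t: 4, 5, 1, 3, 2
d = rank(s) − rank(t): -2, -4, 3, 0, 3; Σd² = 38
ρ = 1 − 6Σd² / [n(n²−1)] = 1 − 6×38 / (5×24) = 1 − 228/120 ≈ -0.900

-0.900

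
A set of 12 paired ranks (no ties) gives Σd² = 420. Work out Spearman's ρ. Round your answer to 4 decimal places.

-0.4685

ρ = 1 − 6Σd² / [n(n²−1)] = 1 − 6×420 / (12×143)
  = 1 − 2520/1716 = 1 − 1.46853 ≈ -0.4685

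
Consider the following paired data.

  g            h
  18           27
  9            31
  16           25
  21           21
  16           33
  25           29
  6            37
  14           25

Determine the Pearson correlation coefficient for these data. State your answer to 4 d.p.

n = 8, Σg = 125, Σh = 228, Σg² = 2215, Σh² = 6680, Σgh = 3431
nΣgh − ΣgΣh = 27448 − 28500 = -1052
nΣg² − (Σg)² = 17720 − 15625 = 2095; nΣh² − (Σh)² = 53440 − 51984 = 1456
r = -1052 / √(2095 × 1456) = -1052 / 1746.5165 ≈ -0.6023

-0.6023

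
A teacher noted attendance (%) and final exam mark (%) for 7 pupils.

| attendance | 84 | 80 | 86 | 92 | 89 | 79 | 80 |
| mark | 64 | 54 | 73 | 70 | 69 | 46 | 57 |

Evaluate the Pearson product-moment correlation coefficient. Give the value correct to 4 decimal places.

0.8582

n = 7, Σx = 590, Σy = 433, Σx² = 49878, Σy² = 27367, Σxy = 36749
nΣxy − ΣxΣy = 257243 − 255470 = 1773
nΣx² − (Σx)² = 349146 − 348100 = 1046; nΣy² − (Σy)² = 191569 − 187489 = 4080
r = 1773 / √(1046 × 4080) = 1773 / 2065.8364 ≈ 0.8582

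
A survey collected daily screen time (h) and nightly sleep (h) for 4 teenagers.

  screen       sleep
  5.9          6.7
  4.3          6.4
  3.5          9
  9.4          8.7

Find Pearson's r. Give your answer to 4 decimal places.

0.2342

n = 4, Σx = 23.1, Σy = 30.8, Σx² = 153.91, Σy² = 242.54, Σxy = 180.33
nΣxy − ΣxΣy = 721.32 − 711.48 = 9.84
nΣx² − (Σx)² = 615.64 − 533.61 = 82.03; nΣy² − (Σy)² = 970.16 − 948.64 = 21.52
r = 9.84 / √(82.03 × 21.52) = 9.84 / 42.0153 ≈ 0.2342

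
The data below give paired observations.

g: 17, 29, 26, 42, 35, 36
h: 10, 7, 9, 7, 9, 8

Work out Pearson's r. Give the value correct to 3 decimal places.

n = 6, Σg = 185, Σh = 50, Σg² = 6091, Σh² = 424, Σgh = 1504
nΣgh − ΣgΣh = 9024 − 9250 = -226
nΣg² − (Σg)² = 36546 − 34225 = 2321; nΣh² − (Σh)² = 2544 − 2500 = 44
r = -226 / √(2321 × 44) = -226 / 319.5685 ≈ -0.707

-0.707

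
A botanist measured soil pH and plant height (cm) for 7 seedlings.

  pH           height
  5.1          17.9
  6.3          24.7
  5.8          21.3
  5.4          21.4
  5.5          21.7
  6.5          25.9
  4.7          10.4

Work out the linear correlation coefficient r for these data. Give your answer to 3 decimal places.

n = 7, Σx = 39.3, Σy = 143.3, Σx² = 223.09, Σy² = 3092.01, Σxy = 822.58
nΣxy − ΣxΣy = 5758.06 − 5631.69 = 126.37
nΣx² − (Σx)² = 1561.63 − 1544.49 = 17.14; nΣy² − (Σy)² = 21644.07 − 20534.89 = 1109.18
r = 126.37 / √(17.14 × 1109.18) = 126.37 / 137.8816 ≈ 0.917

0.917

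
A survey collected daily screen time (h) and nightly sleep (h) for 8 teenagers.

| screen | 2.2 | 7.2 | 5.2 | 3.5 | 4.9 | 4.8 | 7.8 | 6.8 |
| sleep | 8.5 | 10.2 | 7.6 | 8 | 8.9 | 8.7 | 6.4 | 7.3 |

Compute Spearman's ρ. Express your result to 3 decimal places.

Rank screen: 1, 7, 5, 2, 4, 3, 8, 6
Rank sleep: 5, 8, 3, 4, 7, 6, 1, 2
d = rank(screen) − rank(sleep): -4, -1, 2, -2, -3, -3, 7, 4; Σd² = 108
ρ = 1 − 6Σd² / [n(n²−1)] = 1 − 6×108 / (8×63) = 1 − 648/504 ≈ -0.286

-0.286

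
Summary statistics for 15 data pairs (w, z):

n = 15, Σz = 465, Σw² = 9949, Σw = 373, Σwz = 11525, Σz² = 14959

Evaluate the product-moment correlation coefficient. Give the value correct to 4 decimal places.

-0.0628

r = (nΣwz − ΣwΣz) / √[(nΣw² − (Σw)²)(nΣz² − (Σz)²)]
Numerator: 15×11525 − 373×465 = -570
Denominator: √[(149235 − 139129)(224385 − 216225)] = √[10106 × 8160] = 9081.0220
r = -570 / 9081.0220 ≈ -0.0628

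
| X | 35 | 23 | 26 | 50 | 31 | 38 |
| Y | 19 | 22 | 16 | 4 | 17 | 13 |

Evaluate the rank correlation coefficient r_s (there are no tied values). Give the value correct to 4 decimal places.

Rank X: 4, 1, 2, 6, 3, 5
Rank Y: 5, 6, 3, 1, 4, 2
d = rank(X) − rank(Y): -1, -5, -1, 5, -1, 3; Σd² = 62
ρ = 1 − 6Σd² / [n(n²−1)] = 1 − 6×62 / (6×35) = 1 − 372/210 ≈ -0.7714

-0.7714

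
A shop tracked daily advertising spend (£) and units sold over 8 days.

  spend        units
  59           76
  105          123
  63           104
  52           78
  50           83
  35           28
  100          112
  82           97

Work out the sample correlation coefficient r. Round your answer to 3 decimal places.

n = 8, Σx = 546, Σy = 701, Σx² = 41628, Σy² = 67431, Σxy = 52291
nΣxy − ΣxΣy = 418328 − 382746 = 35582
nΣx² − (Σx)² = 333024 − 298116 = 34908; nΣy² − (Σy)² = 539448 − 491401 = 48047
r = 35582 / √(34908 × 48047) = 35582 / 40953.9336 ≈ 0.869

0.869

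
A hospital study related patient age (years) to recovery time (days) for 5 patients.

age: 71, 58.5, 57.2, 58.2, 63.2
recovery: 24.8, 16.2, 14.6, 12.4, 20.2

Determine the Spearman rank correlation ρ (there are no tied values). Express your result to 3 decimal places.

0.900

Rank age: 5, 3, 1, 2, 4
Rank recovery: 5, 3, 2, 1, 4
d = rank(age) − rank(recovery): 0, 0, -1, 1, 0; Σd² = 2
ρ = 1 − 6Σd² / [n(n²−1)] = 1 − 6×2 / (5×24) = 1 − 12/120 ≈ 0.900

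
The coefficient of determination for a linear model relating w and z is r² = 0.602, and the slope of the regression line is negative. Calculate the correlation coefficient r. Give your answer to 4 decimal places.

-0.7759

|r| = √0.602 = 0.7759
The association is negative, so r = −0.7759.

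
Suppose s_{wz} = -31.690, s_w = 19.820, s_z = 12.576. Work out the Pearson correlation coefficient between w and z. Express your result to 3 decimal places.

-0.127

r = Cov(w,z) / (s_w · s_z) = -31.690 / (19.820 × 12.576)
  = -31.690 / 249.2563 ≈ -0.127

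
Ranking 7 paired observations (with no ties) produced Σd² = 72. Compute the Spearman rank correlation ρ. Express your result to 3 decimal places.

ρ = 1 − 6Σd² / [n(n²−1)] = 1 − 6×72 / (7×48)
  = 1 − 432/336 = 1 − 1.2857 ≈ -0.286

-0.286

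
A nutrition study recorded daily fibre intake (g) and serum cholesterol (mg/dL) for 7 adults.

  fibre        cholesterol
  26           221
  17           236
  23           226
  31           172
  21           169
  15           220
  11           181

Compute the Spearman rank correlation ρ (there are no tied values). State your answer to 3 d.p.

Rank fibre: 6, 3, 5, 7, 4, 2, 1
Rank cholesterol: 5, 7, 6, 2, 1, 4, 3
d = rank(fibre) − rank(cholesterol): 1, -4, -1, 5, 3, -2, -2; Σd² = 60
ρ = 1 − 6Σd² / [n(n²−1)] = 1 − 6×60 / (7×48) = 1 − 360/336 ≈ -0.071

-0.071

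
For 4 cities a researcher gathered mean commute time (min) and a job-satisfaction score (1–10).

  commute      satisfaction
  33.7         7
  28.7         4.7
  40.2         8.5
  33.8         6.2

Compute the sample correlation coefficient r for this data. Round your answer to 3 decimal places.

n = 4, Σx = 136.4, Σy = 26.4, Σx² = 4717.86, Σy² = 181.78, Σxy = 922.05
nΣxy − ΣxΣy = 3688.2 − 3600.96 = 87.24
nΣx² − (Σx)² = 18871.44 − 18604.96 = 266.48; nΣy² − (Σy)² = 727.12 − 696.96 = 30.16
r = 87.24 / √(266.48 × 30.16) = 87.24 / 89.6495 ≈ 0.973

0.973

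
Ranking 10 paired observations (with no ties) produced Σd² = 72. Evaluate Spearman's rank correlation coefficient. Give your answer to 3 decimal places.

ρ = 1 − 6Σd² / [n(n²−1)] = 1 − 6×72 / (10×99)
  = 1 − 432/990 = 1 − 0.4364 ≈ 0.564

0.564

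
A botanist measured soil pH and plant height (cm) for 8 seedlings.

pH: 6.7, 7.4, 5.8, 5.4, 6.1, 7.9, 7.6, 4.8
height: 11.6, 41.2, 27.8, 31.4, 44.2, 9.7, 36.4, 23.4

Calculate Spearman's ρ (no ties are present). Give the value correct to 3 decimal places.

Rank pH: 5, 6, 3, 2, 4, 8, 7, 1
Rank height: 2, 7, 4, 5, 8, 1, 6, 3
d = rank(pH) − rank(height): 3, -1, -1, -3, -4, 7, 1, -2; Σd² = 90
ρ = 1 − 6Σd² / [n(n²−1)] = 1 − 6×90 / (8×63) = 1 − 540/504 ≈ -0.071

-0.071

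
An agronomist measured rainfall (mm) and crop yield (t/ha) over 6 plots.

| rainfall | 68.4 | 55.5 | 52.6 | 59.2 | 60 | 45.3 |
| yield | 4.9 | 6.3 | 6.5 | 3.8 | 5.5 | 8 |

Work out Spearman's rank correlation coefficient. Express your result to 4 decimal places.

Rank rainfall: 6, 3, 2, 4, 5, 1
Rank yield: 2, 4, 5, 1, 3, 6
d = rank(rainfall) − rank(yield): 4, -1, -3, 3, 2, -5; Σd² = 64
ρ = 1 − 6Σd² / [n(n²−1)] = 1 − 6×64 / (6×35) = 1 − 384/210 ≈ -0.8286

-0.8286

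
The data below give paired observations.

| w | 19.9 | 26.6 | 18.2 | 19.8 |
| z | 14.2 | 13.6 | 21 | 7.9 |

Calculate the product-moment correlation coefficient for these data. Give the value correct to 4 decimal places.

-0.2469

n = 4, Σw = 84.5, Σz = 56.7, Σw² = 1826.85, Σz² = 890.01, Σwz = 1182.96
nΣwz − ΣwΣz = 4731.84 − 4791.15 = -59.31
nΣw² − (Σw)² = 7307.4 − 7140.25 = 167.15; nΣz² − (Σz)² = 3560.04 − 3214.89 = 345.15
r = -59.31 / √(167.15 × 345.15) = -59.31 / 240.1912 ≈ -0.2469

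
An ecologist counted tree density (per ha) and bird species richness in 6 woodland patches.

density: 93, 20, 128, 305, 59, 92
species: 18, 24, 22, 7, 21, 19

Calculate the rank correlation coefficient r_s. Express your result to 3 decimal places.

-0.657

Rank density: 4, 1, 5, 6, 2, 3
Rank species: 2, 6, 5, 1, 4, 3
d = rank(density) − rank(species): 2, -5, 0, 5, -2, 0; Σd² = 58
ρ = 1 − 6Σd² / [n(n²−1)] = 1 − 6×58 / (6×35) = 1 − 348/210 ≈ -0.657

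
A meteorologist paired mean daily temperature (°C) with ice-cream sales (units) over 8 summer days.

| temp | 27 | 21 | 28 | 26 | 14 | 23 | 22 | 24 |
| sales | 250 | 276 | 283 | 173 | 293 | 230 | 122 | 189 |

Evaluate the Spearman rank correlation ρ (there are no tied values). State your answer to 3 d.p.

Rank temp: 7, 2, 8, 6, 1, 4, 3, 5
Rank sales: 5, 6, 7, 2, 8, 4, 1, 3
d = rank(temp) − rank(sales): 2, -4, 1, 4, -7, 0, 2, 2; Σd² = 94
ρ = 1 − 6Σd² / [n(n²−1)] = 1 − 6×94 / (8×63) = 1 − 564/504 ≈ -0.119

-0.119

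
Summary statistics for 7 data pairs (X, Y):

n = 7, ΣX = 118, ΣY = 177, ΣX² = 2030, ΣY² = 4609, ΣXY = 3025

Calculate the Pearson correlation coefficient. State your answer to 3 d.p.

r = (nΣXY − ΣXΣY) / √[(nΣX² − (ΣX)²)(nΣY² − (ΣY)²)]
Numerator: 7×3025 − 118×177 = 289
Denominator: √[(14210 − 13924)(32263 − 31329)] = √[286 × 934] = 516.8404
r = 289 / 516.8404 ≈ 0.559

0.559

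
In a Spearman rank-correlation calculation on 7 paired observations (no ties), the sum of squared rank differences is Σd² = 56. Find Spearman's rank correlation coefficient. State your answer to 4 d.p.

0.0000

ρ = 1 − 6Σd² / [n(n²−1)] = 1 − 6×56 / (7×48)
  = 1 − 336/336 = 1 − 1.00000 ≈ 0.0000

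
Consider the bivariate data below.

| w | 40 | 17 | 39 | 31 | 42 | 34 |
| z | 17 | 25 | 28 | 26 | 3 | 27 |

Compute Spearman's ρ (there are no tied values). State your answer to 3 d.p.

-0.429

Rank w: 5, 1, 4, 2, 6, 3
Rank z: 2, 3, 6, 4, 1, 5
d = rank(w) − rank(z): 3, -2, -2, -2, 5, -2; Σd² = 50
ρ = 1 − 6Σd² / [n(n²−1)] = 1 − 6×50 / (6×35) = 1 − 300/210 ≈ -0.429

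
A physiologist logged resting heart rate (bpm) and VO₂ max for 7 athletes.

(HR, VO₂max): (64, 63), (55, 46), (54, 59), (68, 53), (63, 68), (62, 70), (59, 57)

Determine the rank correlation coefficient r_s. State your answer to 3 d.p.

Rank HR: 6, 2, 1, 7, 5, 4, 3
Rank VO₂max: 5, 1, 4, 2, 6, 7, 3
d = rank(HR) − rank(VO₂max): 1, 1, -3, 5, -1, -3, 0; Σd² = 46
ρ = 1 − 6Σd² / [n(n²−1)] = 1 − 6×46 / (7×48) = 1 − 276/336 ≈ 0.179

0.179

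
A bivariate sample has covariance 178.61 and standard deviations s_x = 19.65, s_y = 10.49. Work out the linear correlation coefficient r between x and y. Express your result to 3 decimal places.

0.866

r = Cov(x,y) / (s_x · s_y) = 178.61 / (19.65 × 10.49)
  = 178.61 / 206.1285 ≈ 0.866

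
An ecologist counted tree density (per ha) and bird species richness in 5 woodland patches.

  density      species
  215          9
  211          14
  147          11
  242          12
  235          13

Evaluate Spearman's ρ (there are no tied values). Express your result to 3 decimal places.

0.100

Rank density: 3, 2, 1, 5, 4
Rank species: 1, 5, 2, 3, 4
d = rank(density) − rank(species): 2, -3, -1, 2, 0; Σd² = 18
ρ = 1 − 6Σd² / [n(n²−1)] = 1 − 6×18 / (5×24) = 1 − 108/120 ≈ 0.100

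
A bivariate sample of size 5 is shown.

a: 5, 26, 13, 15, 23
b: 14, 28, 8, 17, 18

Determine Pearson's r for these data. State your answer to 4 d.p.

n = 5, Σa = 82, Σb = 85, Σa² = 1624, Σb² = 1657, Σab = 1571
nΣab − ΣaΣb = 7855 − 6970 = 885
nΣa² − (Σa)² = 8120 − 6724 = 1396; nΣb² − (Σb)² = 8285 − 7225 = 1060
r = 885 / √(1396 × 1060) = 885 / 1216.4539 ≈ 0.7275

0.7275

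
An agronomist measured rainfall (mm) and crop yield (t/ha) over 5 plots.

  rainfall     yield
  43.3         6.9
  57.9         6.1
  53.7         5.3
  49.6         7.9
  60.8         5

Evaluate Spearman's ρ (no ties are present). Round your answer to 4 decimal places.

Rank rainfall: 1, 4, 3, 2, 5
Rank yield: 4, 3, 2, 5, 1
d = rank(rainfall) − rank(yield): -3, 1, 1, -3, 4; Σd² = 36
ρ = 1 − 6Σd² / [n(n²−1)] = 1 − 6×36 / (5×24) = 1 − 216/120 ≈ -0.8000

-0.8000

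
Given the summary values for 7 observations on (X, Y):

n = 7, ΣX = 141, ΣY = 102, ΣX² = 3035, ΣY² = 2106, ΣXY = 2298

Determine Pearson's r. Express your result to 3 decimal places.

r = (nΣXY − ΣXΣY) / √[(nΣX² − (ΣX)²)(nΣY² − (ΣY)²)]
Numerator: 7×2298 − 141×102 = 1704
Denominator: √[(21245 − 19881)(14742 − 10404)] = √[1364 × 4338] = 2432.4950
r = 1704 / 2432.4950 ≈ 0.701

0.701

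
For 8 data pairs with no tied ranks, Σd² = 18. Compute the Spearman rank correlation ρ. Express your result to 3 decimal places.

ρ = 1 − 6Σd² / [n(n²−1)] = 1 − 6×18 / (8×63)
  = 1 − 108/504 = 1 − 0.2143 ≈ 0.786

0.786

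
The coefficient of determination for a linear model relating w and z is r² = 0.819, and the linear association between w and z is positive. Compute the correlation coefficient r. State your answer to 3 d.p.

|r| = √0.819 = 0.905
The association is positive, so r = 0.905.

0.905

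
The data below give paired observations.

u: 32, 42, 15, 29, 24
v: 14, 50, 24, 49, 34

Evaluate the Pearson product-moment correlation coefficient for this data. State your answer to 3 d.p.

n = 5, Σu = 142, Σv = 171, Σu² = 4430, Σv² = 6829, Σuv = 5145
nΣuv − ΣuΣv = 25725 − 24282 = 1443
nΣu² − (Σu)² = 22150 − 20164 = 1986; nΣv² − (Σv)² = 34145 − 29241 = 4904
r = 1443 / √(1986 × 4904) = 1443 / 3120.7922 ≈ 0.462

0.462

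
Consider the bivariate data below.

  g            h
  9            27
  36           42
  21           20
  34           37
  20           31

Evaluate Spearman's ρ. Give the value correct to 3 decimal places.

Rank g: 1, 5, 3, 4, 2
Rank h: 2, 5, 1, 4, 3
d = rank(g) − rank(h): -1, 0, 2, 0, -1; Σd² = 6
ρ = 1 − 6Σd² / [n(n²−1)] = 1 − 6×6 / (5×24) = 1 − 36/120 ≈ 0.700

0.700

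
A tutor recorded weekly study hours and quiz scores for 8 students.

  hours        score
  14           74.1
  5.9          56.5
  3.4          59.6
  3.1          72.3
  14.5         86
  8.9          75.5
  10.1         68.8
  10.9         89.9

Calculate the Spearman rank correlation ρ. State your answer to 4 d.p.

Rank hours: 7, 3, 2, 1, 8, 4, 5, 6
Rank score: 5, 1, 2, 4, 7, 6, 3, 8
d = rank(hours) − rank(score): 2, 2, 0, -3, 1, -2, 2, -2; Σd² = 30
ρ = 1 − 6Σd² / [n(n²−1)] = 1 − 6×30 / (8×63) = 1 − 180/504 ≈ 0.6429

0.6429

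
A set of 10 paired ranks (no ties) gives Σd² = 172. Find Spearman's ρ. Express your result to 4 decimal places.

-0.0424

ρ = 1 − 6Σd² / [n(n²−1)] = 1 − 6×172 / (10×99)
  = 1 − 1032/990 = 1 − 1.04242 ≈ -0.0424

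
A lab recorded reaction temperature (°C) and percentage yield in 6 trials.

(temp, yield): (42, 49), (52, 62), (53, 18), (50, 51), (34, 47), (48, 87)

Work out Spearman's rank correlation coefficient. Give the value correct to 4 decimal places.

-0.0286

Rank temp: 2, 5, 6, 4, 1, 3
Rank yield: 3, 5, 1, 4, 2, 6
d = rank(temp) − rank(yield): -1, 0, 5, 0, -1, -3; Σd² = 36
ρ = 1 − 6Σd² / [n(n²−1)] = 1 − 6×36 / (6×35) = 1 − 216/210 ≈ -0.0286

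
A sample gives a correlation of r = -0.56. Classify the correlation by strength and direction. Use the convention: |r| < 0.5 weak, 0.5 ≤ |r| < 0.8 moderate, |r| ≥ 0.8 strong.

moderate negative

r = -0.56 < 0 so the relationship is negative.
|r| = 0.56, which falls in the moderate range.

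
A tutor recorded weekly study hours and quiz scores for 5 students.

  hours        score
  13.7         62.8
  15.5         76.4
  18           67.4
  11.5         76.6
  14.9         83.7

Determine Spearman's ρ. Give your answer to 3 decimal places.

Rank hours: 2, 4, 5, 1, 3
Rank score: 1, 3, 2, 4, 5
d = rank(hours) − rank(score): 1, 1, 3, -3, -2; Σd² = 24
ρ = 1 − 6Σd² / [n(n²−1)] = 1 − 6×24 / (5×24) = 1 − 144/120 ≈ -0.200

-0.200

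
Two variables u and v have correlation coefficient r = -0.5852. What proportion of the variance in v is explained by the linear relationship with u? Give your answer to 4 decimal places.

0.3425

r² = (-0.5852)² = 0.3425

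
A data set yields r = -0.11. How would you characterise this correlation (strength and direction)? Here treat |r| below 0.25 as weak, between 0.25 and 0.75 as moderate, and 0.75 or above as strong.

weak negative

r = -0.11 < 0 so the relationship is negative.
|r| = 0.11, which falls in the weak range.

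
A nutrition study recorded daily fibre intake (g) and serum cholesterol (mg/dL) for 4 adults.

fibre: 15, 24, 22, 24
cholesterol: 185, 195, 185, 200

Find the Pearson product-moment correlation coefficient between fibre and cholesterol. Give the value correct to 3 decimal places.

0.715

n = 4, Σx = 85, Σy = 765, Σx² = 1861, Σy² = 146475, Σxy = 16325
nΣxy − ΣxΣy = 65300 − 65025 = 275
nΣx² − (Σx)² = 7444 − 7225 = 219; nΣy² − (Σy)² = 585900 − 585225 = 675
r = 275 / √(219 × 675) = 275 / 384.4802 ≈ 0.715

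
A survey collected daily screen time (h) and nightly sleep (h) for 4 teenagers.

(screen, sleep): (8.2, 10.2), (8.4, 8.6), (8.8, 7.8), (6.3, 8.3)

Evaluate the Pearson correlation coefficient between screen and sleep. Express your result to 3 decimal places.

n = 4, Σx = 31.7, Σy = 34.9, Σx² = 254.93, Σy² = 307.73, Σxy = 276.81
nΣxy − ΣxΣy = 1107.24 − 1106.33 = 0.91
nΣx² − (Σx)² = 1019.72 − 1004.89 = 14.83; nΣy² − (Σy)² = 1230.92 − 1218.01 = 12.91
r = 0.91 / √(14.83 × 12.91) = 0.91 / 13.8367 ≈ 0.066

0.066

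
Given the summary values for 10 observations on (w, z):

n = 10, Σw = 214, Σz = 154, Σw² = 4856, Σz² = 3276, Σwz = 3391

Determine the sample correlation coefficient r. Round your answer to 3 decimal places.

r = (nΣwz − ΣwΣz) / √[(nΣw² − (Σw)²)(nΣz² − (Σz)²)]
Numerator: 10×3391 − 214×154 = 954
Denominator: √[(48560 − 45796)(32760 − 23716)] = √[2764 × 9044] = 4999.7616
r = 954 / 4999.7616 ≈ 0.191

0.191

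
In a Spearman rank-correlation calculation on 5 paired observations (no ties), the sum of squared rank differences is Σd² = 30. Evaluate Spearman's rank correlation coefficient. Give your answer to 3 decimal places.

-0.500

ρ = 1 − 6Σd² / [n(n²−1)] = 1 − 6×30 / (5×24)
  = 1 − 180/120 = 1 − 1.5000 ≈ -0.500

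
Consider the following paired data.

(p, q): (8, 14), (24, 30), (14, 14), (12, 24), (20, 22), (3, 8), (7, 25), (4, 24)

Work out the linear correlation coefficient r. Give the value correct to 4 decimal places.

n = 8, Σp = 92, Σq = 161, Σp² = 1454, Σq² = 3617, Σpq = 2051
nΣpq − ΣpΣq = 16408 − 14812 = 1596
nΣp² − (Σp)² = 11632 − 8464 = 3168; nΣq² − (Σq)² = 28936 − 25921 = 3015
r = 1596 / √(3168 × 3015) = 1596 / 3090.5533 ≈ 0.5164

0.5164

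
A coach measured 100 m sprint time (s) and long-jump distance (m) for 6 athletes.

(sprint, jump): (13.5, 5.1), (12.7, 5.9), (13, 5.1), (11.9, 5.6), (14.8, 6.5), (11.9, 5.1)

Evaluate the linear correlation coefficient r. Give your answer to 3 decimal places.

0.581

n = 6, Σx = 77.8, Σy = 33.3, Σx² = 1014.8, Σy² = 186.45, Σxy = 433.61
nΣxy − ΣxΣy = 2601.66 − 2590.74 = 10.92
nΣx² − (Σx)² = 6088.8 − 6052.84 = 35.96; nΣy² − (Σy)² = 1118.7 − 1108.89 = 9.81
r = 10.92 / √(35.96 × 9.81) = 10.92 / 18.7821 ≈ 0.581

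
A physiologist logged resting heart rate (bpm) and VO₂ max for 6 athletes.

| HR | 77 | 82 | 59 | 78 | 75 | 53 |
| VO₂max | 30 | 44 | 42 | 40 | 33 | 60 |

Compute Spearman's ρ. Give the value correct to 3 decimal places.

-0.257

Rank HR: 4, 6, 2, 5, 3, 1
Rank VO₂max: 1, 5, 4, 3, 2, 6
d = rank(HR) − rank(VO₂max): 3, 1, -2, 2, 1, -5; Σd² = 44
ρ = 1 − 6Σd² / [n(n²−1)] = 1 − 6×44 / (6×35) = 1 − 264/210 ≈ -0.257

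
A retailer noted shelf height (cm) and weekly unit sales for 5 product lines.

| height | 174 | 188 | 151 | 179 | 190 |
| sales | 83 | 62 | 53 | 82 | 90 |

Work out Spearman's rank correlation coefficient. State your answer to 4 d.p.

Rank height: 2, 4, 1, 3, 5
Rank sales: 4, 2, 1, 3, 5
d = rank(height) − rank(sales): -2, 2, 0, 0, 0; Σd² = 8
ρ = 1 − 6Σd² / [n(n²−1)] = 1 − 6×8 / (5×24) = 1 − 48/120 ≈ 0.6000

0.6000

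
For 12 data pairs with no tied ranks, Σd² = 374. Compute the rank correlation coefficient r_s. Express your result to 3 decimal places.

ρ = 1 − 6Σd² / [n(n²−1)] = 1 − 6×374 / (12×143)
  = 1 − 2244/1716 = 1 − 1.3077 ≈ -0.308

-0.308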